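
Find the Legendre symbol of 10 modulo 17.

(10/17)
  = (5/17)    [17 ≡ 1 mod 8 ⇒ (2/17) = +1]
  = (17/5)    [QR: 5 ≡ 1 mod 4, sign kept]
  = (2/5)    [17 ≡ 2 mod 5]
  = -(1/5)    [5 ≡ 5 mod 8 ⇒ (2/5) = -1]
  = -1    [(1/5) = 1]

-1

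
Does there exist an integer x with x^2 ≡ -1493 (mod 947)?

Pull out -1: (-1493/947) = (-1/947)·(1493/947). Since 947 ≡ 3 (mod 4), (-1/947) = -1. Now have -(1493/947).
Reduce the numerator: 1493 ≡ 546 (mod 947), so (1493/947) = (546/947).
Factor out 2: 546 = 2·273. Since 947 ≡ 3 (mod 8), (2/947) = -1. Now have (273/947).
273 ≡ 1 (mod 4), so quadratic reciprocity gives (273/947) = (947/273). Reduce: 947 ≡ 128 (mod 273). Now have (128/273).
Factor out 2: 128 = 2^7. Since 273 ≡ 1 (mod 8), (2/273) = +1, and (2/273)^7 = +1. Now have (1/273).
(1/273) = 1. Collecting the sign factors: 1.
(-1493/947) = 1, and 947 is prime, so -1493 is a quadratic residue mod 947.

yes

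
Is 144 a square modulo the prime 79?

yes

Reduce the numerator: 144 ≡ 65 (mod 79), so (144/79) = (65/79).
65 ≡ 1 (mod 4), so quadratic reciprocity gives (65/79) = (79/65). Reduce: 79 ≡ 14 (mod 65). Now have (14/65).
Factor out 2: 14 = 2·7. Since 65 ≡ 1 (mod 8), (2/65) = +1. Now have (7/65).
65 ≡ 1 (mod 4), so quadratic reciprocity gives (7/65) = (65/7). Reduce: 65 ≡ 2 (mod 7). Now have (2/7).
Factor out 2: 2 = 2. Since 7 ≡ 7 (mod 8), (2/7) = +1. Now have (1/7).
(1/7) = 1. Collecting the sign factors: 1.
(144/79) = 1, and 79 is prime, so 144 is a quadratic residue mod 79.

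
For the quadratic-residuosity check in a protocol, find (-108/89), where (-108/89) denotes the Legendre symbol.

-1

(-108/89)
  = (70/89)    [-108 ≡ 70 mod 89]
  = (35/89)    [89 ≡ 1 mod 8 ⇒ (2/89) = +1]
  = (89/35)    [QR: 89 ≡ 1 mod 4, sign kept]
  = (19/35)    [89 ≡ 19 mod 35]
  = -(35/19)    [QR: both ≡ 3 mod 4, sign flips]
  = -(16/19)    [35 ≡ 16 mod 19]
  = -(1/19)    [19 ≡ 3 mod 8 ⇒ (2/19)^4 = +1]
  = -1    [(1/19) = 1]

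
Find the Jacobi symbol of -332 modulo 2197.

-1

(-332/2197)
  = (1865/2197)    [-332 ≡ 1865 mod 2197]
  = (2197/1865)    [QR: 1865 ≡ 1 mod 4, sign kept]
  = (332/1865)    [2197 ≡ 332 mod 1865]
  = (83/1865)    [1865 ≡ 1 mod 8 ⇒ (2/1865)^2 = +1]
  = (1865/83)    [QR: 1865 ≡ 1 mod 4, sign kept]
  = (39/83)    [1865 ≡ 39 mod 83]
  = -(83/39)    [QR: both ≡ 3 mod 4, sign flips]
  = -(5/39)    [83 ≡ 5 mod 39]
  = -(39/5)    [QR: 5 ≡ 1 mod 4, sign kept]
  = -(4/5)    [39 ≡ 4 mod 5]
  = -(1/5)    [5 ≡ 5 mod 8 ⇒ (2/5)^2 = +1]
  = -1    [(1/5) = 1]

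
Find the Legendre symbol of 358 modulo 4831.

Factor out 2: 358 = 2·179. Since 4831 ≡ 7 (mod 8), (2|4831) = +1. Now have (179|4831).
Both 179 ≡ 3 and 4831 ≡ 3 (mod 4), so reciprocity gives (179|4831) = -(4831|179). Reduce: 4831 ≡ 177 (mod 179). Now have -(177|179).
177 ≡ 1 (mod 4), so quadratic reciprocity gives (177|179) = (179|177). Reduce: 179 ≡ 2 (mod 177). Now have -(2|177).
Factor out 2: 2 = 2. Since 177 ≡ 1 (mod 8), (2|177) = +1. Now have -(1|177).
(1|177) = 1. Collecting the sign factors: -1.

-1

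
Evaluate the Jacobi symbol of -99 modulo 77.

0

Pull out -1: (-99/77) = (-1/77)·(99/77). Since 77 ≡ 1 (mod 4), (-1/77) = +1. Now have (99/77).
Reduce the numerator: 99 ≡ 22 (mod 77), so (99/77) = (22/77).
Factor out 2: 22 = 2·11. Since 77 ≡ 5 (mod 8), (2/77) = -1. Now have -(11/77).
77 ≡ 1 (mod 4), so quadratic reciprocity gives (11/77) = (77/11). Reduce: 77 ≡ 0 (mod 11). Now have -(0/11).
The numerator is now 0 with denominator 11 > 1: the symbol is 0.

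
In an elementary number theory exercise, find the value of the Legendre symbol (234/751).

1

(234/751)
  = (117/751)    [751 ≡ 7 mod 8 ⇒ (2/751) = +1]
  = (751/117)    [QR: 117 ≡ 1 mod 4, sign kept]
  = (49/117)    [751 ≡ 49 mod 117]
  = (117/49)    [QR: 49 ≡ 1 mod 4, sign kept]
  = (19/49)    [117 ≡ 19 mod 49]
  = (49/19)    [QR: 49 ≡ 1 mod 4, sign kept]
  = (11/19)    [49 ≡ 11 mod 19]
  = -(19/11)    [QR: both ≡ 3 mod 4, sign flips]
  = -(8/11)    [19 ≡ 8 mod 11]
  = (1/11)    [11 ≡ 3 mod 8 ⇒ (2/11)^3 = -1]
  = 1    [(1/11) = 1]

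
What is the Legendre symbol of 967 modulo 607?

-1

Reduce the numerator: 967 ≡ 360 (mod 607), so (967/607) = (360/607).
Factor out 2: 360 = 2^3·45. Since 607 ≡ 7 (mod 8), (2/607) = +1, and (2/607)^3 = +1. Now have (45/607).
45 ≡ 1 (mod 4), so quadratic reciprocity gives (45/607) = (607/45). Reduce: 607 ≡ 22 (mod 45). Now have (22/45).
Factor out 2: 22 = 2·11. Since 45 ≡ 5 (mod 8), (2/45) = -1. Now have -(11/45).
45 ≡ 1 (mod 4), so quadratic reciprocity gives (11/45) = (45/11). Reduce: 45 ≡ 1 (mod 11). Now have -(1/11).
(1/11) = 1. Collecting the sign factors: -1.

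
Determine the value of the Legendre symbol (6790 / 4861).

Reduce the numerator: 6790 ≡ 1929 (mod 4861), so (6790 / 4861) = (1929 / 4861).
1929 ≡ 1 (mod 4), so quadratic reciprocity gives (1929 / 4861) = (4861 / 1929). Reduce: 4861 ≡ 1003 (mod 1929). Now have (1003 / 1929).
1929 ≡ 1 (mod 4), so quadratic reciprocity gives (1003 / 1929) = (1929 / 1003). Reduce: 1929 ≡ 926 (mod 1003). Now have (926 / 1003).
Factor out 2: 926 = 2·463. Since 1003 ≡ 3 (mod 8), (2 / 1003) = -1. Now have -(463 / 1003).
Both 463 ≡ 3 and 1003 ≡ 3 (mod 4), so reciprocity gives (463 / 1003) = -(1003 / 463). Reduce: 1003 ≡ 77 (mod 463). Now have (77 / 463).
77 ≡ 1 (mod 4), so quadratic reciprocity gives (77 / 463) = (463 / 77). Reduce: 463 ≡ 1 (mod 77). Now have (1 / 77).
(1 / 77) = 1. Collecting the sign factors: 1.

1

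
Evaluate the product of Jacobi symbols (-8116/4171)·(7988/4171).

By multiplicativity, (-8116·7988/4171) = (-8116/4171)·(7988/4171).
First factor (-8116/4171):
(-8116/4171)
  = -(8116/4171)    [4171 ≡ 3 mod 4 ⇒ (-1/4171) = -1]
  = -(3945/4171)    [8116 ≡ 3945 mod 4171]
  = -(4171/3945)    [QR: 3945 ≡ 1 mod 4, sign kept]
  = -(226/3945)    [4171 ≡ 226 mod 3945]
  = -(113/3945)    [3945 ≡ 1 mod 8 ⇒ (2/3945) = +1]
  = -(3945/113)    [QR: 113 ≡ 1 mod 4, sign kept]
  = -(103/113)    [3945 ≡ 103 mod 113]
  = -(113/103)    [QR: 113 ≡ 1 mod 4, sign kept]
  = -(10/103)    [113 ≡ 10 mod 103]
  = -(5/103)    [103 ≡ 7 mod 8 ⇒ (2/103) = +1]
  = -(103/5)    [QR: 5 ≡ 1 mod 4, sign kept]
  = -(3/5)    [103 ≡ 3 mod 5]
  = -(5/3)    [QR: 5 ≡ 1 mod 4, sign kept]
  = -(2/3)    [5 ≡ 2 mod 3]
  = (1/3)    [3 ≡ 3 mod 8 ⇒ (2/3) = -1]
  = 1    [(1/3) = 1]
Second factor (7988/4171):
(7988/4171)
  = (3817/4171)    [7988 ≡ 3817 mod 4171]
  = (4171/3817)    [QR: 3817 ≡ 1 mod 4, sign kept]
  = (354/3817)    [4171 ≡ 354 mod 3817]
  = (177/3817)    [3817 ≡ 1 mod 8 ⇒ (2/3817) = +1]
  = (3817/177)    [QR: 177 ≡ 1 mod 4, sign kept]
  = (100/177)    [3817 ≡ 100 mod 177]
  = (25/177)    [177 ≡ 1 mod 8 ⇒ (2/177)^2 = +1]
  = (177/25)    [QR: 25 ≡ 1 mod 4, sign kept]
  = (2/25)    [177 ≡ 2 mod 25]
  = (1/25)    [25 ≡ 1 mod 8 ⇒ (2/25) = +1]
  = 1    [(1/25) = 1]
Product: (1)·(1) = 1.

1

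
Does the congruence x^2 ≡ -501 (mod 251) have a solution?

(-501/251)
  = -(501/251)    [251 ≡ 3 mod 4 ⇒ (-1/251) = -1]
  = -(250/251)    [501 ≡ 250 mod 251]
  = (125/251)    [251 ≡ 3 mod 8 ⇒ (2/251) = -1]
  = (251/125)    [QR: 125 ≡ 1 mod 4, sign kept]
  = (1/125)    [251 ≡ 1 mod 125]
  = 1    [(1/125) = 1]
The Legendre symbol is 1, so x^2 ≡ -501 (mod 251) has solution.

yes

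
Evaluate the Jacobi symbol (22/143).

Factor out 2: 22 = 2·11. Since 143 ≡ 7 (mod 8), (2/143) = +1. Now have (11/143).
Both 11 ≡ 3 and 143 ≡ 3 (mod 4), so reciprocity gives (11/143) = -(143/11). Reduce: 143 ≡ 0 (mod 11). Now have -(0/11).
The numerator is now 0 with denominator 11 > 1: the symbol is 0.

0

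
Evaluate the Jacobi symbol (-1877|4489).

1

Pull out -1: (-1877|4489) = (-1|4489)·(1877|4489). Since 4489 ≡ 1 (mod 4), (-1|4489) = +1. Now have (1877|4489).
1877 ≡ 1 (mod 4), so quadratic reciprocity gives (1877|4489) = (4489|1877). Reduce: 4489 ≡ 735 (mod 1877). Now have (735|1877).
1877 ≡ 1 (mod 4), so quadratic reciprocity gives (735|1877) = (1877|735). Reduce: 1877 ≡ 407 (mod 735). Now have (407|735).
Both 407 ≡ 3 and 735 ≡ 3 (mod 4), so reciprocity gives (407|735) = -(735|407). Reduce: 735 ≡ 328 (mod 407). Now have -(328|407).
Factor out 2: 328 = 2^3·41. Since 407 ≡ 7 (mod 8), (2|407) = +1, and (2|407)^3 = +1. Now have -(41|407).
41 ≡ 1 (mod 4), so quadratic reciprocity gives (41|407) = (407|41). Reduce: 407 ≡ 38 (mod 41). Now have -(38|41).
Factor out 2: 38 = 2·19. Since 41 ≡ 1 (mod 8), (2|41) = +1. Now have -(19|41).
41 ≡ 1 (mod 4), so quadratic reciprocity gives (19|41) = (41|19). Reduce: 41 ≡ 3 (mod 19). Now have -(3|19).
Both 3 ≡ 3 and 19 ≡ 3 (mod 4), so reciprocity gives (3|19) = -(19|3). Reduce: 19 ≡ 1 (mod 3). Now have (1|3).
(1|3) = 1. Collecting the sign factors: 1.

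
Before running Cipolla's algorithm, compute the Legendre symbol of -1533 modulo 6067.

(-1533/6067)
  = -(1533/6067)    [6067 ≡ 3 mod 4 ⇒ (-1/6067) = -1]
  = -(6067/1533)    [QR: 1533 ≡ 1 mod 4, sign kept]
  = -(1468/1533)    [6067 ≡ 1468 mod 1533]
  = -(367/1533)    [1533 ≡ 5 mod 8 ⇒ (2/1533)^2 = +1]
  = -(1533/367)    [QR: 1533 ≡ 1 mod 4, sign kept]
  = -(65/367)    [1533 ≡ 65 mod 367]
  = -(367/65)    [QR: 65 ≡ 1 mod 4, sign kept]
  = -(42/65)    [367 ≡ 42 mod 65]
  = -(21/65)    [65 ≡ 1 mod 8 ⇒ (2/65) = +1]
  = -(65/21)    [QR: 21 ≡ 1 mod 4, sign kept]
  = -(2/21)    [65 ≡ 2 mod 21]
  = (1/21)    [21 ≡ 5 mod 8 ⇒ (2/21) = -1]
  = 1    [(1/21) = 1]

1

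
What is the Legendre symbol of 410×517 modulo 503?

By multiplicativity, (410·517|503) = (410|503)·(517|503).
First factor (410|503):
(410|503)
  = (205|503)    [503 ≡ 7 mod 8 ⇒ (2|503) = +1]
  = (503|205)    [QR: 205 ≡ 1 mod 4, sign kept]
  = (93|205)    [503 ≡ 93 mod 205]
  = (205|93)    [QR: 93 ≡ 1 mod 4, sign kept]
  = (19|93)    [205 ≡ 19 mod 93]
  = (93|19)    [QR: 93 ≡ 1 mod 4, sign kept]
  = (17|19)    [93 ≡ 17 mod 19]
  = (19|17)    [QR: 17 ≡ 1 mod 4, sign kept]
  = (2|17)    [19 ≡ 2 mod 17]
  = (1|17)    [17 ≡ 1 mod 8 ⇒ (2|17) = +1]
  = 1    [(1|17) = 1]
Second factor (517|503):
(517|503)
  = (14|503)    [517 ≡ 14 mod 503]
  = (7|503)    [503 ≡ 7 mod 8 ⇒ (2|503) = +1]
  = -(503|7)    [QR: both ≡ 3 mod 4, sign flips]
  = -(6|7)    [503 ≡ 6 mod 7]
  = -(3|7)    [7 ≡ 7 mod 8 ⇒ (2|7) = +1]
  = (7|3)    [QR: both ≡ 3 mod 4, sign flips]
  = (1|3)    [7 ≡ 1 mod 3]
  = 1    [(1|3) = 1]
Product: (1)·(1) = 1.

1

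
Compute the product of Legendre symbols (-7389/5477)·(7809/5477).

By multiplicativity, (-7389·7809/5477) = (-7389/5477)·(7809/5477).
First factor (-7389/5477):
Reduce the numerator: -7389 ≡ 3565 (mod 5477), so (-7389/5477) = (3565/5477).
3565 ≡ 1 (mod 4), so quadratic reciprocity gives (3565/5477) = (5477/3565). Reduce: 5477 ≡ 1912 (mod 3565). Now have (1912/3565).
Factor out 2: 1912 = 2^3·239. Since 3565 ≡ 5 (mod 8), (2/3565) = -1, and (2/3565)^3 = -1. Now have -(239/3565).
3565 ≡ 1 (mod 4), so quadratic reciprocity gives (239/3565) = (3565/239). Reduce: 3565 ≡ 219 (mod 239). Now have -(219/239).
Both 219 ≡ 3 and 239 ≡ 3 (mod 4), so reciprocity gives (219/239) = -(239/219). Reduce: 239 ≡ 20 (mod 219). Now have (20/219).
Factor out 2: 20 = 2^2·5. Since 219 ≡ 3 (mod 8), (2/219) = -1, and (2/219)^2 = +1. Now have (5/219).
5 ≡ 1 (mod 4), so quadratic reciprocity gives (5/219) = (219/5). Reduce: 219 ≡ 4 (mod 5). Now have (4/5).
Factor out 2: 4 = 2^2. Since 5 ≡ 5 (mod 8), (2/5) = -1, and (2/5)^2 = +1. Now have (1/5).
(1/5) = 1. Collecting the sign factors: 1.
Second factor (7809/5477):
Reduce the numerator: 7809 ≡ 2332 (mod 5477), so (7809/5477) = (2332/5477).
Factor out 2: 2332 = 2^2·583. Since 5477 ≡ 5 (mod 8), (2/5477) = -1, and (2/5477)^2 = +1. Now have (583/5477).
5477 ≡ 1 (mod 4), so quadratic reciprocity gives (583/5477) = (5477/583). Reduce: 5477 ≡ 230 (mod 583). Now have (230/583).
Factor out 2: 230 = 2·115. Since 583 ≡ 7 (mod 8), (2/583) = +1. Now have (115/583).
Both 115 ≡ 3 and 583 ≡ 3 (mod 4), so reciprocity gives (115/583) = -(583/115). Reduce: 583 ≡ 8 (mod 115). Now have -(8/115).
Factor out 2: 8 = 2^3. Since 115 ≡ 3 (mod 8), (2/115) = -1, and (2/115)^3 = -1. Now have (1/115).
(1/115) = 1. Collecting the sign factors: 1.
Product: (1)·(1) = 1.

1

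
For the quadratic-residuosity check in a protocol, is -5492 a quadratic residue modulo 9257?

yes

(-5492|9257)
  = (5492|9257)    [9257 ≡ 1 mod 4 ⇒ (-1|9257) = +1]
  = (1373|9257)    [9257 ≡ 1 mod 8 ⇒ (2|9257)^2 = +1]
  = (9257|1373)    [QR: 1373 ≡ 1 mod 4, sign kept]
  = (1019|1373)    [9257 ≡ 1019 mod 1373]
  = (1373|1019)    [QR: 1373 ≡ 1 mod 4, sign kept]
  = (354|1019)    [1373 ≡ 354 mod 1019]
  = -(177|1019)    [1019 ≡ 3 mod 8 ⇒ (2|1019) = -1]
  = -(1019|177)    [QR: 177 ≡ 1 mod 4, sign kept]
  = -(134|177)    [1019 ≡ 134 mod 177]
  = -(67|177)    [177 ≡ 1 mod 8 ⇒ (2|177) = +1]
  = -(177|67)    [QR: 177 ≡ 1 mod 4, sign kept]
  = -(43|67)    [177 ≡ 43 mod 67]
  = (67|43)    [QR: both ≡ 3 mod 4, sign flips]
  = (24|43)    [67 ≡ 24 mod 43]
  = -(3|43)    [43 ≡ 3 mod 8 ⇒ (2|43)^3 = -1]
  = (43|3)    [QR: both ≡ 3 mod 4, sign flips]
  = (1|3)    [43 ≡ 1 mod 3]
  = 1    [(1|3) = 1]
(-5492|9257) = 1, and 9257 is prime, so -5492 is a quadratic residue mod 9257.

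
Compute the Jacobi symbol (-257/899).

(-257/899)
  = -(257/899)    [899 ≡ 3 mod 4 ⇒ (-1/899) = -1]
  = -(899/257)    [QR: 257 ≡ 1 mod 4, sign kept]
  = -(128/257)    [899 ≡ 128 mod 257]
  = -(1/257)    [257 ≡ 1 mod 8 ⇒ (2/257)^7 = +1]
  = -1    [(1/257) = 1]

-1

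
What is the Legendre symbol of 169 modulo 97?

1

(169/97)
  = (72/97)    [169 ≡ 72 mod 97]
  = (9/97)    [97 ≡ 1 mod 8 ⇒ (2/97)^3 = +1]
  = (97/9)    [QR: 9 ≡ 1 mod 4, sign kept]
  = (7/9)    [97 ≡ 7 mod 9]
  = (9/7)    [QR: 9 ≡ 1 mod 4, sign kept]
  = (2/7)    [9 ≡ 2 mod 7]
  = (1/7)    [7 ≡ 7 mod 8 ⇒ (2/7) = +1]
  = 1    [(1/7) = 1]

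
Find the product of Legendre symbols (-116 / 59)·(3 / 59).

-1

By multiplicativity, (-116·3 / 59) = (-116 / 59)·(3 / 59).
First factor (-116 / 59):
(-116 / 59)
  = (2 / 59)    [-116 ≡ 2 mod 59]
  = -(1 / 59)    [59 ≡ 3 mod 8 ⇒ (2 / 59) = -1]
  = -1    [(1 / 59) = 1]
Second factor (3 / 59):
(3 / 59)
  = -(59 / 3)    [QR: both ≡ 3 mod 4, sign flips]
  = -(2 / 3)    [59 ≡ 2 mod 3]
  = (1 / 3)    [3 ≡ 3 mod 8 ⇒ (2 / 3) = -1]
  = 1    [(1 / 3) = 1]
Product: (-1)·(1) = -1.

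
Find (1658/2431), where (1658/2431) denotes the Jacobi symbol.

1

(1658/2431)
  = (829/2431)    [2431 ≡ 7 mod 8 ⇒ (2/2431) = +1]
  = (2431/829)    [QR: 829 ≡ 1 mod 4, sign kept]
  = (773/829)    [2431 ≡ 773 mod 829]
  = (829/773)    [QR: 773 ≡ 1 mod 4, sign kept]
  = (56/773)    [829 ≡ 56 mod 773]
  = -(7/773)    [773 ≡ 5 mod 8 ⇒ (2/773)^3 = -1]
  = -(773/7)    [QR: 773 ≡ 1 mod 4, sign kept]
  = -(3/7)    [773 ≡ 3 mod 7]
  = (7/3)    [QR: both ≡ 3 mod 4, sign flips]
  = (1/3)    [7 ≡ 1 mod 3]
  = 1    [(1/3) = 1]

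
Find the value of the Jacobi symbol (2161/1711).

(2161/1711)
  = (450/1711)    [2161 ≡ 450 mod 1711]
  = (225/1711)    [1711 ≡ 7 mod 8 ⇒ (2/1711) = +1]
  = (1711/225)    [QR: 225 ≡ 1 mod 4, sign kept]
  = (136/225)    [1711 ≡ 136 mod 225]
  = (17/225)    [225 ≡ 1 mod 8 ⇒ (2/225)^3 = +1]
  = (225/17)    [QR: 17 ≡ 1 mod 4, sign kept]
  = (4/17)    [225 ≡ 4 mod 17]
  = (1/17)    [17 ≡ 1 mod 8 ⇒ (2/17)^2 = +1]
  = 1    [(1/17) = 1]

1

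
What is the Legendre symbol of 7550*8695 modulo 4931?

1

By multiplicativity, (7550·8695/4931) = (7550/4931)·(8695/4931).
First factor (7550/4931):
(7550/4931)
  = (2619/4931)    [7550 ≡ 2619 mod 4931]
  = -(4931/2619)    [QR: both ≡ 3 mod 4, sign flips]
  = -(2312/2619)    [4931 ≡ 2312 mod 2619]
  = (289/2619)    [2619 ≡ 3 mod 8 ⇒ (2/2619)^3 = -1]
  = (2619/289)    [QR: 289 ≡ 1 mod 4, sign kept]
  = (18/289)    [2619 ≡ 18 mod 289]
  = (9/289)    [289 ≡ 1 mod 8 ⇒ (2/289) = +1]
  = (289/9)    [QR: 9 ≡ 1 mod 4, sign kept]
  = (1/9)    [289 ≡ 1 mod 9]
  = 1    [(1/9) = 1]
Second factor (8695/4931):
(8695/4931)
  = (3764/4931)    [8695 ≡ 3764 mod 4931]
  = (941/4931)    [4931 ≡ 3 mod 8 ⇒ (2/4931)^2 = +1]
  = (4931/941)    [QR: 941 ≡ 1 mod 4, sign kept]
  = (226/941)    [4931 ≡ 226 mod 941]
  = -(113/941)    [941 ≡ 5 mod 8 ⇒ (2/941) = -1]
  = -(941/113)    [QR: 113 ≡ 1 mod 4, sign kept]
  = -(37/113)    [941 ≡ 37 mod 113]
  = -(113/37)    [QR: 37 ≡ 1 mod 4, sign kept]
  = -(2/37)    [113 ≡ 2 mod 37]
  = (1/37)    [37 ≡ 5 mod 8 ⇒ (2/37) = -1]
  = 1    [(1/37) = 1]
Product: (1)·(1) = 1.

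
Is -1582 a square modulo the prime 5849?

(-1582/5849)
  = (1582/5849)    [5849 ≡ 1 mod 4 ⇒ (-1/5849) = +1]
  = (791/5849)    [5849 ≡ 1 mod 8 ⇒ (2/5849) = +1]
  = (5849/791)    [QR: 5849 ≡ 1 mod 4, sign kept]
  = (312/791)    [5849 ≡ 312 mod 791]
  = (39/791)    [791 ≡ 7 mod 8 ⇒ (2/791)^3 = +1]
  = -(791/39)    [QR: both ≡ 3 mod 4, sign flips]
  = -(11/39)    [791 ≡ 11 mod 39]
  = (39/11)    [QR: both ≡ 3 mod 4, sign flips]
  = (6/11)    [39 ≡ 6 mod 11]
  = -(3/11)    [11 ≡ 3 mod 8 ⇒ (2/11) = -1]
  = (11/3)    [QR: both ≡ 3 mod 4, sign flips]
  = (2/3)    [11 ≡ 2 mod 3]
  = -(1/3)    [3 ≡ 3 mod 8 ⇒ (2/3) = -1]
  = -1    [(1/3) = 1]
(-1582/5849) = -1, and 5849 is prime, so -1582 is not a quadratic residue mod 5849.

no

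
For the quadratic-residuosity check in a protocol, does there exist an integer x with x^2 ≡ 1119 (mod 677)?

(1119/677)
  = (442/677)    [1119 ≡ 442 mod 677]
  = -(221/677)    [677 ≡ 5 mod 8 ⇒ (2/677) = -1]
  = -(677/221)    [QR: 221 ≡ 1 mod 4, sign kept]
  = -(14/221)    [677 ≡ 14 mod 221]
  = (7/221)    [221 ≡ 5 mod 8 ⇒ (2/221) = -1]
  = (221/7)    [QR: 221 ≡ 1 mod 4, sign kept]
  = (4/7)    [221 ≡ 4 mod 7]
  = (1/7)    [7 ≡ 7 mod 8 ⇒ (2/7)^2 = +1]
  = 1    [(1/7) = 1]
(1119/677) = 1, and 677 is prime, so 1119 is a quadratic residue mod 677.

yes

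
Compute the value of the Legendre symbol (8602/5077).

1

Reduce the numerator: 8602 ≡ 3525 (mod 5077), so (8602/5077) = (3525/5077).
3525 ≡ 1 (mod 4), so quadratic reciprocity gives (3525/5077) = (5077/3525). Reduce: 5077 ≡ 1552 (mod 3525). Now have (1552/3525).
Factor out 2: 1552 = 2^4·97. Since 3525 ≡ 5 (mod 8), (2/3525) = -1, and (2/3525)^4 = +1. Now have (97/3525).
97 ≡ 1 (mod 4), so quadratic reciprocity gives (97/3525) = (3525/97). Reduce: 3525 ≡ 33 (mod 97). Now have (33/97).
33 ≡ 1 (mod 4), so quadratic reciprocity gives (33/97) = (97/33). Reduce: 97 ≡ 31 (mod 33). Now have (31/33).
33 ≡ 1 (mod 4), so quadratic reciprocity gives (31/33) = (33/31). Reduce: 33 ≡ 2 (mod 31). Now have (2/31).
Factor out 2: 2 = 2. Since 31 ≡ 7 (mod 8), (2/31) = +1. Now have (1/31).
(1/31) = 1. Collecting the sign factors: 1.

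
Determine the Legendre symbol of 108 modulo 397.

1

(108/397)
  = (27/397)    [397 ≡ 5 mod 8 ⇒ (2/397)^2 = +1]
  = (397/27)    [QR: 397 ≡ 1 mod 4, sign kept]
  = (19/27)    [397 ≡ 19 mod 27]
  = -(27/19)    [QR: both ≡ 3 mod 4, sign flips]
  = -(8/19)    [27 ≡ 8 mod 19]
  = (1/19)    [19 ≡ 3 mod 8 ⇒ (2/19)^3 = -1]
  = 1    [(1/19) = 1]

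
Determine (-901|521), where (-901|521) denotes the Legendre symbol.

(-901|521)
  = (141|521)    [-901 ≡ 141 mod 521]
  = (521|141)    [QR: 141 ≡ 1 mod 4, sign kept]
  = (98|141)    [521 ≡ 98 mod 141]
  = -(49|141)    [141 ≡ 5 mod 8 ⇒ (2|141) = -1]
  = -(141|49)    [QR: 49 ≡ 1 mod 4, sign kept]
  = -(43|49)    [141 ≡ 43 mod 49]
  = -(49|43)    [QR: 49 ≡ 1 mod 4, sign kept]
  = -(6|43)    [49 ≡ 6 mod 43]
  = (3|43)    [43 ≡ 3 mod 8 ⇒ (2|43) = -1]
  = -(43|3)    [QR: both ≡ 3 mod 4, sign flips]
  = -(1|3)    [43 ≡ 1 mod 3]
  = -1    [(1|3) = 1]

-1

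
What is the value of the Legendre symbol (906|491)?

1

(906|491)
  = (415|491)    [906 ≡ 415 mod 491]
  = -(491|415)    [QR: both ≡ 3 mod 4, sign flips]
  = -(76|415)    [491 ≡ 76 mod 415]
  = -(19|415)    [415 ≡ 7 mod 8 ⇒ (2|415)^2 = +1]
  = (415|19)    [QR: both ≡ 3 mod 4, sign flips]
  = (16|19)    [415 ≡ 16 mod 19]
  = (1|19)    [19 ≡ 3 mod 8 ⇒ (2|19)^4 = +1]
  = 1    [(1|19) = 1]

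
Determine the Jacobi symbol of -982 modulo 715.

-1

(-982|715)
  = (448|715)    [-982 ≡ 448 mod 715]
  = (7|715)    [715 ≡ 3 mod 8 ⇒ (2|715)^6 = +1]
  = -(715|7)    [QR: both ≡ 3 mod 4, sign flips]
  = -(1|7)    [715 ≡ 1 mod 7]
  = -1    [(1|7) = 1]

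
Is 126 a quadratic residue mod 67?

yes

Reduce the numerator: 126 ≡ 59 (mod 67), so (126/67) = (59/67).
Both 59 ≡ 3 and 67 ≡ 3 (mod 4), so reciprocity gives (59/67) = -(67/59). Reduce: 67 ≡ 8 (mod 59). Now have -(8/59).
Factor out 2: 8 = 2^3. Since 59 ≡ 3 (mod 8), (2/59) = -1, and (2/59)^3 = -1. Now have (1/59).
(1/59) = 1. Collecting the sign factors: 1.
The Legendre symbol is 1, so x^2 ≡ 126 (mod 67) has solution.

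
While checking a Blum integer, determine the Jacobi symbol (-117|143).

0

(-117|143)
  = -(117|143)    [143 ≡ 3 mod 4 ⇒ (-1|143) = -1]
  = -(143|117)    [QR: 117 ≡ 1 mod 4, sign kept]
  = -(26|117)    [143 ≡ 26 mod 117]
  = (13|117)    [117 ≡ 5 mod 8 ⇒ (2|117) = -1]
  = (117|13)    [QR: 13 ≡ 1 mod 4, sign kept]
  = (0|13)    [117 ≡ 0 mod 13]
  = 0    [numerator 0, gcd > 1]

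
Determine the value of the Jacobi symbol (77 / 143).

77 ≡ 1 (mod 4), so quadratic reciprocity gives (77 / 143) = (143 / 77). Reduce: 143 ≡ 66 (mod 77). Now have (66 / 77).
Factor out 2: 66 = 2·33. Since 77 ≡ 5 (mod 8), (2 / 77) = -1. Now have -(33 / 77).
33 ≡ 1 (mod 4), so quadratic reciprocity gives (33 / 77) = (77 / 33). Reduce: 77 ≡ 11 (mod 33). Now have -(11 / 33).
33 ≡ 1 (mod 4), so quadratic reciprocity gives (11 / 33) = (33 / 11). Reduce: 33 ≡ 0 (mod 11). Now have -(0 / 11).
The numerator is now 0 with denominator 11 > 1: the symbol is 0.

0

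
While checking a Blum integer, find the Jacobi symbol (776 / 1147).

Factor out 2: 776 = 2^3·97. Since 1147 ≡ 3 (mod 8), (2 / 1147) = -1, and (2 / 1147)^3 = -1. Now have -(97 / 1147).
97 ≡ 1 (mod 4), so quadratic reciprocity gives (97 / 1147) = (1147 / 97). Reduce: 1147 ≡ 80 (mod 97). Now have -(80 / 97).
Factor out 2: 80 = 2^4·5. Since 97 ≡ 1 (mod 8), (2 / 97) = +1, and (2 / 97)^4 = +1. Now have -(5 / 97).
5 ≡ 1 (mod 4), so quadratic reciprocity gives (5 / 97) = (97 / 5). Reduce: 97 ≡ 2 (mod 5). Now have -(2 / 5).
Factor out 2: 2 = 2. Since 5 ≡ 5 (mod 8), (2 / 5) = -1. Now have (1 / 5).
(1 / 5) = 1. Collecting the sign factors: 1.

1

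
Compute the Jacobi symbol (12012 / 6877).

0

(12012 / 6877)
  = (5135 / 6877)    [12012 ≡ 5135 mod 6877]
  = (6877 / 5135)    [QR: 6877 ≡ 1 mod 4, sign kept]
  = (1742 / 5135)    [6877 ≡ 1742 mod 5135]
  = (871 / 5135)    [5135 ≡ 7 mod 8 ⇒ (2 / 5135) = +1]
  = -(5135 / 871)    [QR: both ≡ 3 mod 4, sign flips]
  = -(780 / 871)    [5135 ≡ 780 mod 871]
  = -(195 / 871)    [871 ≡ 7 mod 8 ⇒ (2 / 871)^2 = +1]
  = (871 / 195)    [QR: both ≡ 3 mod 4, sign flips]
  = (91 / 195)    [871 ≡ 91 mod 195]
  = -(195 / 91)    [QR: both ≡ 3 mod 4, sign flips]
  = -(13 / 91)    [195 ≡ 13 mod 91]
  = -(91 / 13)    [QR: 13 ≡ 1 mod 4, sign kept]
  = -(0 / 13)    [91 ≡ 0 mod 13]
  = 0    [numerator 0, gcd > 1]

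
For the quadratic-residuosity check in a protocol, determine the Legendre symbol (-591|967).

-1

Reduce the numerator: -591 ≡ 376 (mod 967), so (-591|967) = (376|967).
Factor out 2: 376 = 2^3·47. Since 967 ≡ 7 (mod 8), (2|967) = +1, and (2|967)^3 = +1. Now have (47|967).
Both 47 ≡ 3 and 967 ≡ 3 (mod 4), so reciprocity gives (47|967) = -(967|47). Reduce: 967 ≡ 27 (mod 47). Now have -(27|47).
Both 27 ≡ 3 and 47 ≡ 3 (mod 4), so reciprocity gives (27|47) = -(47|27). Reduce: 47 ≡ 20 (mod 27). Now have (20|27).
Factor out 2: 20 = 2^2·5. Since 27 ≡ 3 (mod 8), (2|27) = -1, and (2|27)^2 = +1. Now have (5|27).
5 ≡ 1 (mod 4), so quadratic reciprocity gives (5|27) = (27|5). Reduce: 27 ≡ 2 (mod 5). Now have (2|5).
Factor out 2: 2 = 2. Since 5 ≡ 5 (mod 8), (2|5) = -1. Now have -(1|5).
(1|5) = 1. Collecting the sign factors: -1.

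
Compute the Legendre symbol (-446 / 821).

Reduce the numerator: -446 ≡ 375 (mod 821), so (-446 / 821) = (375 / 821).
821 ≡ 1 (mod 4), so quadratic reciprocity gives (375 / 821) = (821 / 375). Reduce: 821 ≡ 71 (mod 375). Now have (71 / 375).
Both 71 ≡ 3 and 375 ≡ 3 (mod 4), so reciprocity gives (71 / 375) = -(375 / 71). Reduce: 375 ≡ 20 (mod 71). Now have -(20 / 71).
Factor out 2: 20 = 2^2·5. Since 71 ≡ 7 (mod 8), (2 / 71) = +1, and (2 / 71)^2 = +1. Now have -(5 / 71).
5 ≡ 1 (mod 4), so quadratic reciprocity gives (5 / 71) = (71 / 5). Reduce: 71 ≡ 1 (mod 5). Now have -(1 / 5).
(1 / 5) = 1. Collecting the sign factors: -1.

-1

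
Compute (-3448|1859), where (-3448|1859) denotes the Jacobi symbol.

-1

Reduce the numerator: -3448 ≡ 270 (mod 1859), so (-3448|1859) = (270|1859).
Factor out 2: 270 = 2·135. Since 1859 ≡ 3 (mod 8), (2|1859) = -1. Now have -(135|1859).
Both 135 ≡ 3 and 1859 ≡ 3 (mod 4), so reciprocity gives (135|1859) = -(1859|135). Reduce: 1859 ≡ 104 (mod 135). Now have (104|135).
Factor out 2: 104 = 2^3·13. Since 135 ≡ 7 (mod 8), (2|135) = +1, and (2|135)^3 = +1. Now have (13|135).
13 ≡ 1 (mod 4), so quadratic reciprocity gives (13|135) = (135|13). Reduce: 135 ≡ 5 (mod 13). Now have (5|13).
5 ≡ 1 (mod 4), so quadratic reciprocity gives (5|13) = (13|5). Reduce: 13 ≡ 3 (mod 5). Now have (3|5).
5 ≡ 1 (mod 4), so quadratic reciprocity gives (3|5) = (5|3). Reduce: 5 ≡ 2 (mod 3). Now have (2|3).
Factor out 2: 2 = 2. Since 3 ≡ 3 (mod 8), (2|3) = -1. Now have -(1|3).
(1|3) = 1. Collecting the sign factors: -1.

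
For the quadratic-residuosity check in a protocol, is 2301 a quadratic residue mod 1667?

no

(2301/1667)
  = (634/1667)    [2301 ≡ 634 mod 1667]
  = -(317/1667)    [1667 ≡ 3 mod 8 ⇒ (2/1667) = -1]
  = -(1667/317)    [QR: 317 ≡ 1 mod 4, sign kept]
  = -(82/317)    [1667 ≡ 82 mod 317]
  = (41/317)    [317 ≡ 5 mod 8 ⇒ (2/317) = -1]
  = (317/41)    [QR: 41 ≡ 1 mod 4, sign kept]
  = (30/41)    [317 ≡ 30 mod 41]
  = (15/41)    [41 ≡ 1 mod 8 ⇒ (2/41) = +1]
  = (41/15)    [QR: 41 ≡ 1 mod 4, sign kept]
  = (11/15)    [41 ≡ 11 mod 15]
  = -(15/11)    [QR: both ≡ 3 mod 4, sign flips]
  = -(4/11)    [15 ≡ 4 mod 11]
  = -(1/11)    [11 ≡ 3 mod 8 ⇒ (2/11)^2 = +1]
  = -1    [(1/11) = 1]
(2301/1667) = -1, and 1667 is prime, so 2301 is not a quadratic residue mod 1667.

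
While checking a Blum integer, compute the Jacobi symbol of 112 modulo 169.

1

(112/169)
  = (7/169)    [169 ≡ 1 mod 8 ⇒ (2/169)^4 = +1]
  = (169/7)    [QR: 169 ≡ 1 mod 4, sign kept]
  = (1/7)    [169 ≡ 1 mod 7]
  = 1    [(1/7) = 1]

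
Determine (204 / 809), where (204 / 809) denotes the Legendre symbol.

1

(204 / 809)
  = (51 / 809)    [809 ≡ 1 mod 8 ⇒ (2 / 809)^2 = +1]
  = (809 / 51)    [QR: 809 ≡ 1 mod 4, sign kept]
  = (44 / 51)    [809 ≡ 44 mod 51]
  = (11 / 51)    [51 ≡ 3 mod 8 ⇒ (2 / 51)^2 = +1]
  = -(51 / 11)    [QR: both ≡ 3 mod 4, sign flips]
  = -(7 / 11)    [51 ≡ 7 mod 11]
  = (11 / 7)    [QR: both ≡ 3 mod 4, sign flips]
  = (4 / 7)    [11 ≡ 4 mod 7]
  = (1 / 7)    [7 ≡ 7 mod 8 ⇒ (2 / 7)^2 = +1]
  = 1    [(1 / 7) = 1]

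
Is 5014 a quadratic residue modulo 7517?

(5014|7517)
  = -(2507|7517)    [7517 ≡ 5 mod 8 ⇒ (2|7517) = -1]
  = -(7517|2507)    [QR: 7517 ≡ 1 mod 4, sign kept]
  = -(2503|2507)    [7517 ≡ 2503 mod 2507]
  = (2507|2503)    [QR: both ≡ 3 mod 4, sign flips]
  = (4|2503)    [2507 ≡ 4 mod 2503]
  = (1|2503)    [2503 ≡ 7 mod 8 ⇒ (2|2503)^2 = +1]
  = 1    [(1|2503) = 1]
(5014|7517) = 1, and 7517 is prime, so 5014 is a quadratic residue mod 7517.

yes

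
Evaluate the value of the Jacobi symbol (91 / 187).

-1

(91 / 187)
  = -(187 / 91)    [QR: both ≡ 3 mod 4, sign flips]
  = -(5 / 91)    [187 ≡ 5 mod 91]
  = -(91 / 5)    [QR: 5 ≡ 1 mod 4, sign kept]
  = -(1 / 5)    [91 ≡ 1 mod 5]
  = -1    [(1 / 5) = 1]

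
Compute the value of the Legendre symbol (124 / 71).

Reduce the numerator: 124 ≡ 53 (mod 71), so (124 / 71) = (53 / 71).
53 ≡ 1 (mod 4), so quadratic reciprocity gives (53 / 71) = (71 / 53). Reduce: 71 ≡ 18 (mod 53). Now have (18 / 53).
Factor out 2: 18 = 2·9. Since 53 ≡ 5 (mod 8), (2 / 53) = -1. Now have -(9 / 53).
9 ≡ 1 (mod 4), so quadratic reciprocity gives (9 / 53) = (53 / 9). Reduce: 53 ≡ 8 (mod 9). Now have -(8 / 9).
Factor out 2: 8 = 2^3. Since 9 ≡ 1 (mod 8), (2 / 9) = +1, and (2 / 9)^3 = +1. Now have -(1 / 9).
(1 / 9) = 1. Collecting the sign factors: -1.

-1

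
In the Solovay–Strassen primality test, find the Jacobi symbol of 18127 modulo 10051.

Reduce the numerator: 18127 ≡ 8076 (mod 10051), so (18127/10051) = (8076/10051).
Factor out 2: 8076 = 2^2·2019. Since 10051 ≡ 3 (mod 8), (2/10051) = -1, and (2/10051)^2 = +1. Now have (2019/10051).
Both 2019 ≡ 3 and 10051 ≡ 3 (mod 4), so reciprocity gives (2019/10051) = -(10051/2019). Reduce: 10051 ≡ 1975 (mod 2019). Now have -(1975/2019).
Both 1975 ≡ 3 and 2019 ≡ 3 (mod 4), so reciprocity gives (1975/2019) = -(2019/1975). Reduce: 2019 ≡ 44 (mod 1975). Now have (44/1975).
Factor out 2: 44 = 2^2·11. Since 1975 ≡ 7 (mod 8), (2/1975) = +1, and (2/1975)^2 = +1. Now have (11/1975).
Both 11 ≡ 3 and 1975 ≡ 3 (mod 4), so reciprocity gives (11/1975) = -(1975/11). Reduce: 1975 ≡ 6 (mod 11). Now have -(6/11).
Factor out 2: 6 = 2·3. Since 11 ≡ 3 (mod 8), (2/11) = -1. Now have (3/11).
Both 3 ≡ 3 and 11 ≡ 3 (mod 4), so reciprocity gives (3/11) = -(11/3). Reduce: 11 ≡ 2 (mod 3). Now have -(2/3).
Factor out 2: 2 = 2. Since 3 ≡ 3 (mod 8), (2/3) = -1. Now have (1/3).
(1/3) = 1. Collecting the sign factors: 1.

1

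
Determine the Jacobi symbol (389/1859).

(389/1859)
  = (1859/389)    [QR: 389 ≡ 1 mod 4, sign kept]
  = (303/389)    [1859 ≡ 303 mod 389]
  = (389/303)    [QR: 389 ≡ 1 mod 4, sign kept]
  = (86/303)    [389 ≡ 86 mod 303]
  = (43/303)    [303 ≡ 7 mod 8 ⇒ (2/303) = +1]
  = -(303/43)    [QR: both ≡ 3 mod 4, sign flips]
  = -(2/43)    [303 ≡ 2 mod 43]
  = (1/43)    [43 ≡ 3 mod 8 ⇒ (2/43) = -1]
  = 1    [(1/43) = 1]

1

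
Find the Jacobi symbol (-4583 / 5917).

-1

Reduce the numerator: -4583 ≡ 1334 (mod 5917), so (-4583 / 5917) = (1334 / 5917).
Factor out 2: 1334 = 2·667. Since 5917 ≡ 5 (mod 8), (2 / 5917) = -1. Now have -(667 / 5917).
5917 ≡ 1 (mod 4), so quadratic reciprocity gives (667 / 5917) = (5917 / 667). Reduce: 5917 ≡ 581 (mod 667). Now have -(581 / 667).
581 ≡ 1 (mod 4), so quadratic reciprocity gives (581 / 667) = (667 / 581). Reduce: 667 ≡ 86 (mod 581). Now have -(86 / 581).
Factor out 2: 86 = 2·43. Since 581 ≡ 5 (mod 8), (2 / 581) = -1. Now have (43 / 581).
581 ≡ 1 (mod 4), so quadratic reciprocity gives (43 / 581) = (581 / 43). Reduce: 581 ≡ 22 (mod 43). Now have (22 / 43).
Factor out 2: 22 = 2·11. Since 43 ≡ 3 (mod 8), (2 / 43) = -1. Now have -(11 / 43).
Both 11 ≡ 3 and 43 ≡ 3 (mod 4), so reciprocity gives (11 / 43) = -(43 / 11). Reduce: 43 ≡ 10 (mod 11). Now have (10 / 11).
Factor out 2: 10 = 2·5. Since 11 ≡ 3 (mod 8), (2 / 11) = -1. Now have -(5 / 11).
5 ≡ 1 (mod 4), so quadratic reciprocity gives (5 / 11) = (11 / 5). Reduce: 11 ≡ 1 (mod 5). Now have -(1 / 5).
(1 / 5) = 1. Collecting the sign factors: -1.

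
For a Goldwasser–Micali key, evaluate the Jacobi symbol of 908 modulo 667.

-1

(908/667)
  = (241/667)    [908 ≡ 241 mod 667]
  = (667/241)    [QR: 241 ≡ 1 mod 4, sign kept]
  = (185/241)    [667 ≡ 185 mod 241]
  = (241/185)    [QR: 185 ≡ 1 mod 4, sign kept]
  = (56/185)    [241 ≡ 56 mod 185]
  = (7/185)    [185 ≡ 1 mod 8 ⇒ (2/185)^3 = +1]
  = (185/7)    [QR: 185 ≡ 1 mod 4, sign kept]
  = (3/7)    [185 ≡ 3 mod 7]
  = -(7/3)    [QR: both ≡ 3 mod 4, sign flips]
  = -(1/3)    [7 ≡ 1 mod 3]
  = -1    [(1/3) = 1]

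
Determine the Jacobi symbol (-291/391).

Pull out -1: (-291/391) = (-1/391)·(291/391). Since 391 ≡ 3 (mod 4), (-1/391) = -1. Now have -(291/391).
Both 291 ≡ 3 and 391 ≡ 3 (mod 4), so reciprocity gives (291/391) = -(391/291). Reduce: 391 ≡ 100 (mod 291). Now have (100/291).
Factor out 2: 100 = 2^2·25. Since 291 ≡ 3 (mod 8), (2/291) = -1, and (2/291)^2 = +1. Now have (25/291).
25 ≡ 1 (mod 4), so quadratic reciprocity gives (25/291) = (291/25). Reduce: 291 ≡ 16 (mod 25). Now have (16/25).
Factor out 2: 16 = 2^4. Since 25 ≡ 1 (mod 8), (2/25) = +1, and (2/25)^4 = +1. Now have (1/25).
(1/25) = 1. Collecting the sign factors: 1.

1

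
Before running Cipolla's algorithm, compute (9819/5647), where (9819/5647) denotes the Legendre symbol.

Reduce the numerator: 9819 ≡ 4172 (mod 5647), so (9819/5647) = (4172/5647).
Factor out 2: 4172 = 2^2·1043. Since 5647 ≡ 7 (mod 8), (2/5647) = +1, and (2/5647)^2 = +1. Now have (1043/5647).
Both 1043 ≡ 3 and 5647 ≡ 3 (mod 4), so reciprocity gives (1043/5647) = -(5647/1043). Reduce: 5647 ≡ 432 (mod 1043). Now have -(432/1043).
Factor out 2: 432 = 2^4·27. Since 1043 ≡ 3 (mod 8), (2/1043) = -1, and (2/1043)^4 = +1. Now have -(27/1043).
Both 27 ≡ 3 and 1043 ≡ 3 (mod 4), so reciprocity gives (27/1043) = -(1043/27). Reduce: 1043 ≡ 17 (mod 27). Now have (17/27).
17 ≡ 1 (mod 4), so quadratic reciprocity gives (17/27) = (27/17). Reduce: 27 ≡ 10 (mod 17). Now have (10/17).
Factor out 2: 10 = 2·5. Since 17 ≡ 1 (mod 8), (2/17) = +1. Now have (5/17).
5 ≡ 1 (mod 4), so quadratic reciprocity gives (5/17) = (17/5). Reduce: 17 ≡ 2 (mod 5). Now have (2/5).
Factor out 2: 2 = 2. Since 5 ≡ 5 (mod 8), (2/5) = -1. Now have -(1/5).
(1/5) = 1. Collecting the sign factors: -1.

-1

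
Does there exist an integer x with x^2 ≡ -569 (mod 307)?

(-569/307)
  = (45/307)    [-569 ≡ 45 mod 307]
  = (307/45)    [QR: 45 ≡ 1 mod 4, sign kept]
  = (37/45)    [307 ≡ 37 mod 45]
  = (45/37)    [QR: 37 ≡ 1 mod 4, sign kept]
  = (8/37)    [45 ≡ 8 mod 37]
  = -(1/37)    [37 ≡ 5 mod 8 ⇒ (2/37)^3 = -1]
  = -1    [(1/37) = 1]
(-569/307) = -1, and 307 is prime, so -569 is not a quadratic residue mod 307.

no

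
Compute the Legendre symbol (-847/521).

-1

(-847/521)
  = (847/521)    [521 ≡ 1 mod 4 ⇒ (-1/521) = +1]
  = (326/521)    [847 ≡ 326 mod 521]
  = (163/521)    [521 ≡ 1 mod 8 ⇒ (2/521) = +1]
  = (521/163)    [QR: 521 ≡ 1 mod 4, sign kept]
  = (32/163)    [521 ≡ 32 mod 163]
  = -(1/163)    [163 ≡ 3 mod 8 ⇒ (2/163)^5 = -1]
  = -1    [(1/163) = 1]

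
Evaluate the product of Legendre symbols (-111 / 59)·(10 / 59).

By multiplicativity, (-111·10 / 59) = (-111 / 59)·(10 / 59).
First factor (-111 / 59):
Reduce the numerator: -111 ≡ 7 (mod 59), so (-111 / 59) = (7 / 59).
Both 7 ≡ 3 and 59 ≡ 3 (mod 4), so reciprocity gives (7 / 59) = -(59 / 7). Reduce: 59 ≡ 3 (mod 7). Now have -(3 / 7).
Both 3 ≡ 3 and 7 ≡ 3 (mod 4), so reciprocity gives (3 / 7) = -(7 / 3). Reduce: 7 ≡ 1 (mod 3). Now have (1 / 3).
(1 / 3) = 1. Collecting the sign factors: 1.
Second factor (10 / 59):
Factor out 2: 10 = 2·5. Since 59 ≡ 3 (mod 8), (2 / 59) = -1. Now have -(5 / 59).
5 ≡ 1 (mod 4), so quadratic reciprocity gives (5 / 59) = (59 / 5). Reduce: 59 ≡ 4 (mod 5). Now have -(4 / 5).
Factor out 2: 4 = 2^2. Since 5 ≡ 5 (mod 8), (2 / 5) = -1, and (2 / 5)^2 = +1. Now have -(1 / 5).
(1 / 5) = 1. Collecting the sign factors: -1.
Product: (1)·(-1) = -1.

-1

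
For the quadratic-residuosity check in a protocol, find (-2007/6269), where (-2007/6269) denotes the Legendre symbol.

1

Reduce the numerator: -2007 ≡ 4262 (mod 6269), so (-2007/6269) = (4262/6269).
Factor out 2: 4262 = 2·2131. Since 6269 ≡ 5 (mod 8), (2/6269) = -1. Now have -(2131/6269).
6269 ≡ 1 (mod 4), so quadratic reciprocity gives (2131/6269) = (6269/2131). Reduce: 6269 ≡ 2007 (mod 2131). Now have -(2007/2131).
Both 2007 ≡ 3 and 2131 ≡ 3 (mod 4), so reciprocity gives (2007/2131) = -(2131/2007). Reduce: 2131 ≡ 124 (mod 2007). Now have (124/2007).
Factor out 2: 124 = 2^2·31. Since 2007 ≡ 7 (mod 8), (2/2007) = +1, and (2/2007)^2 = +1. Now have (31/2007).
Both 31 ≡ 3 and 2007 ≡ 3 (mod 4), so reciprocity gives (31/2007) = -(2007/31). Reduce: 2007 ≡ 23 (mod 31). Now have -(23/31).
Both 23 ≡ 3 and 31 ≡ 3 (mod 4), so reciprocity gives (23/31) = -(31/23). Reduce: 31 ≡ 8 (mod 23). Now have (8/23).
Factor out 2: 8 = 2^3. Since 23 ≡ 7 (mod 8), (2/23) = +1, and (2/23)^3 = +1. Now have (1/23).
(1/23) = 1. Collecting the sign factors: 1.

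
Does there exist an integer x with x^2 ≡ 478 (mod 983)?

(478|983)
  = (239|983)    [983 ≡ 7 mod 8 ⇒ (2|983) = +1]
  = -(983|239)    [QR: both ≡ 3 mod 4, sign flips]
  = -(27|239)    [983 ≡ 27 mod 239]
  = (239|27)    [QR: both ≡ 3 mod 4, sign flips]
  = (23|27)    [239 ≡ 23 mod 27]
  = -(27|23)    [QR: both ≡ 3 mod 4, sign flips]
  = -(4|23)    [27 ≡ 4 mod 23]
  = -(1|23)    [23 ≡ 7 mod 8 ⇒ (2|23)^2 = +1]
  = -1    [(1|23) = 1]
The Legendre symbol is -1, so x^2 ≡ 478 (mod 983) has no solution.

no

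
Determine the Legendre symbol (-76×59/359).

By multiplicativity, (-76·59/359) = (-76/359)·(59/359).
First factor (-76/359):
(-76/359)
  = -(76/359)    [359 ≡ 3 mod 4 ⇒ (-1/359) = -1]
  = -(19/359)    [359 ≡ 7 mod 8 ⇒ (2/359)^2 = +1]
  = (359/19)    [QR: both ≡ 3 mod 4, sign flips]
  = (17/19)    [359 ≡ 17 mod 19]
  = (19/17)    [QR: 17 ≡ 1 mod 4, sign kept]
  = (2/17)    [19 ≡ 2 mod 17]
  = (1/17)    [17 ≡ 1 mod 8 ⇒ (2/17) = +1]
  = 1    [(1/17) = 1]
Second factor (59/359):
(59/359)
  = -(359/59)    [QR: both ≡ 3 mod 4, sign flips]
  = -(5/59)    [359 ≡ 5 mod 59]
  = -(59/5)    [QR: 5 ≡ 1 mod 4, sign kept]
  = -(4/5)    [59 ≡ 4 mod 5]
  = -(1/5)    [5 ≡ 5 mod 8 ⇒ (2/5)^2 = +1]
  = -1    [(1/5) = 1]
Product: (1)·(-1) = -1.

-1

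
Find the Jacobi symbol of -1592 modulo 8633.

-1

(-1592|8633)
  = (7041|8633)    [-1592 ≡ 7041 mod 8633]
  = (8633|7041)    [QR: 7041 ≡ 1 mod 4, sign kept]
  = (1592|7041)    [8633 ≡ 1592 mod 7041]
  = (199|7041)    [7041 ≡ 1 mod 8 ⇒ (2|7041)^3 = +1]
  = (7041|199)    [QR: 7041 ≡ 1 mod 4, sign kept]
  = (76|199)    [7041 ≡ 76 mod 199]
  = (19|199)    [199 ≡ 7 mod 8 ⇒ (2|199)^2 = +1]
  = -(199|19)    [QR: both ≡ 3 mod 4, sign flips]
  = -(9|19)    [199 ≡ 9 mod 19]
  = -(19|9)    [QR: 9 ≡ 1 mod 4, sign kept]
  = -(1|9)    [19 ≡ 1 mod 9]
  = -1    [(1|9) = 1]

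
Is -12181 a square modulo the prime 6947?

yes

(-12181/6947)
  = -(12181/6947)    [6947 ≡ 3 mod 4 ⇒ (-1/6947) = -1]
  = -(5234/6947)    [12181 ≡ 5234 mod 6947]
  = (2617/6947)    [6947 ≡ 3 mod 8 ⇒ (2/6947) = -1]
  = (6947/2617)    [QR: 2617 ≡ 1 mod 4, sign kept]
  = (1713/2617)    [6947 ≡ 1713 mod 2617]
  = (2617/1713)    [QR: 1713 ≡ 1 mod 4, sign kept]
  = (904/1713)    [2617 ≡ 904 mod 1713]
  = (113/1713)    [1713 ≡ 1 mod 8 ⇒ (2/1713)^3 = +1]
  = (1713/113)    [QR: 113 ≡ 1 mod 4, sign kept]
  = (18/113)    [1713 ≡ 18 mod 113]
  = (9/113)    [113 ≡ 1 mod 8 ⇒ (2/113) = +1]
  = (113/9)    [QR: 9 ≡ 1 mod 4, sign kept]
  = (5/9)    [113 ≡ 5 mod 9]
  = (9/5)    [QR: 5 ≡ 1 mod 4, sign kept]
  = (4/5)    [9 ≡ 4 mod 5]
  = (1/5)    [5 ≡ 5 mod 8 ⇒ (2/5)^2 = +1]
  = 1    [(1/5) = 1]
(-12181/6947) = 1, and 6947 is prime, so -12181 is a quadratic residue mod 6947.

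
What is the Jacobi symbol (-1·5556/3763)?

By multiplicativity, (-1·5556/3763) = (-1/3763)·(5556/3763).
First factor (-1/3763):
Reduce the numerator: -1 ≡ 3762 (mod 3763), so (-1/3763) = (3762/3763).
Factor out 2: 3762 = 2·1881. Since 3763 ≡ 3 (mod 8), (2/3763) = -1. Now have -(1881/3763).
1881 ≡ 1 (mod 4), so quadratic reciprocity gives (1881/3763) = (3763/1881). Reduce: 3763 ≡ 1 (mod 1881). Now have -(1/1881).
(1/1881) = 1. Collecting the sign factors: -1.
Second factor (5556/3763):
Reduce the numerator: 5556 ≡ 1793 (mod 3763), so (5556/3763) = (1793/3763).
1793 ≡ 1 (mod 4), so quadratic reciprocity gives (1793/3763) = (3763/1793). Reduce: 3763 ≡ 177 (mod 1793). Now have (177/1793).
177 ≡ 1 (mod 4), so quadratic reciprocity gives (177/1793) = (1793/177). Reduce: 1793 ≡ 23 (mod 177). Now have (23/177).
177 ≡ 1 (mod 4), so quadratic reciprocity gives (23/177) = (177/23). Reduce: 177 ≡ 16 (mod 23). Now have (16/23).
Factor out 2: 16 = 2^4. Since 23 ≡ 7 (mod 8), (2/23) = +1, and (2/23)^4 = +1. Now have (1/23).
(1/23) = 1. Collecting the sign factors: 1.
Product: (-1)·(1) = -1.

-1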